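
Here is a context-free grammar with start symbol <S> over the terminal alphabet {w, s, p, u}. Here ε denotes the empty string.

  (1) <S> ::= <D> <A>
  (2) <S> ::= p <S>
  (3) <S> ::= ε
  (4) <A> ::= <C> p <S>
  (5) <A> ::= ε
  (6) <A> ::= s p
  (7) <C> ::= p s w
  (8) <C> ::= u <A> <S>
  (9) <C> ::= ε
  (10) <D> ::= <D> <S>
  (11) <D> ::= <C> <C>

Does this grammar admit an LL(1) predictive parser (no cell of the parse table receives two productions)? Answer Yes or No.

No

FIRST(<S>) = {ε, p, s, u}
FIRST(<A>) = {ε, p, s, u}
FIRST(<C>) = {ε, p, u}
FIRST(<D>) = {ε, p, s, u}
FOLLOW(<S>) = {$, p, s, u}
FOLLOW(<A>) = {$, p, s, u}
FOLLOW(<C>) = {$, p, s, u}
FOLLOW(<D>) = {$, p, s, u}
Cell M[<A>, p] receives both <A> ::= <C> p <S> and <A> ::= ε — the grammar is not LL(1).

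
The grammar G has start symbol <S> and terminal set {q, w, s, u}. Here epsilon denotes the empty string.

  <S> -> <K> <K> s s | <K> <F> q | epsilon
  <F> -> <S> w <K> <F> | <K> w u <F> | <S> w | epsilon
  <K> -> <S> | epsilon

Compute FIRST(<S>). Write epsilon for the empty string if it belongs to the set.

FIRST(<S>) = {epsilon, q, s, w}  (via <K> <K> s s, <K> <F> q)
FIRST(<K>) = {epsilon, q, s, w}  (via <S>)
FIRST(<F>) = {epsilon, q, s, w}  (via <S> w <K> <F>, <K> w u <F>, <S> w)

{epsilon, q, s, w}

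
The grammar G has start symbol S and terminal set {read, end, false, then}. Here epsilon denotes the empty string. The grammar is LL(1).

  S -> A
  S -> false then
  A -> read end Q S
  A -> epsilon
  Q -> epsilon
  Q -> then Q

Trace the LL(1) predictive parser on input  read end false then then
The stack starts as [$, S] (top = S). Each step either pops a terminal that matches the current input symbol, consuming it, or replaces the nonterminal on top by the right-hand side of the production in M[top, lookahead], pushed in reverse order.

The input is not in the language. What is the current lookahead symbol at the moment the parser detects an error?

     Stack           Input                       Action
  1  $ S             read end false then then $  expand S -> A
  2  $ A             read end false then then $  expand A -> read end Q S
  3  $ S Q end read  read end false then then $  match read
  4  $ S Q end       end false then then $       match end
  5  $ S Q           false then then $           expand Q -> epsilon
  6  $ S             false then then $           expand S -> false then
  7  $ then false    false then then $           match false
  8  $ then          then then $                 match then
  9  $               then $                      error: stack empty but input remains

then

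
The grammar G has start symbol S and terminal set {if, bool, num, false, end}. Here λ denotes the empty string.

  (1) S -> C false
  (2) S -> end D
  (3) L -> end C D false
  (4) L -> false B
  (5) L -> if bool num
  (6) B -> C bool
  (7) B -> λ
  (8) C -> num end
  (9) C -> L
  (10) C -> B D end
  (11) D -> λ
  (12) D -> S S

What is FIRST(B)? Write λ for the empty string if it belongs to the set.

FIRST(L) = {end, false, if}
FIRST(S) = {end, false, if, num}  (via C false)
FIRST(D) = {λ, end, false, if, num}  (via S S)
FIRST(B) = {λ, end, false, if, num}  (via C bool)
FIRST(C) = {end, false, if, num}  (via L, B D end)

{λ, end, false, if, num}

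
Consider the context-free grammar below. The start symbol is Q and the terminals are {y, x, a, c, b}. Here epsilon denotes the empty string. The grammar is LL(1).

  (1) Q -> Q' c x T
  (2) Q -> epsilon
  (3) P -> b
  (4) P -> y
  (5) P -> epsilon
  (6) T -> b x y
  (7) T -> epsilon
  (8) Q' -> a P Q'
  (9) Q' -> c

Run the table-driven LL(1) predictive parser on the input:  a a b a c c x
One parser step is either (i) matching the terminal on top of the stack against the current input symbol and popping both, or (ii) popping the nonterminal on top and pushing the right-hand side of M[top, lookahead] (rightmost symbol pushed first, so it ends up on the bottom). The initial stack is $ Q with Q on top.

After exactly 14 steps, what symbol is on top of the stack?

step 1: stack=$ Q  input=a a b a c c x $  — expand Q -> Q' c x T
step 2: stack=$ T x c Q'  input=a a b a c c x $  — expand Q' -> a P Q'
step 3: stack=$ T x c Q' P a  input=a a b a c c x $  — match a
step 4: stack=$ T x c Q' P  input=a b a c c x $  — expand P -> epsilon
step 5: stack=$ T x c Q'  input=a b a c c x $  — expand Q' -> a P Q'
step 6: stack=$ T x c Q' P a  input=a b a c c x $  — match a
step 7: stack=$ T x c Q' P  input=b a c c x $  — expand P -> b
step 8: stack=$ T x c Q' b  input=b a c c x $  — match b
step 9: stack=$ T x c Q'  input=a c c x $  — expand Q' -> a P Q'
step 10: stack=$ T x c Q' P a  input=a c c x $  — match a
step 11: stack=$ T x c Q' P  input=c c x $  — expand P -> epsilon
step 12: stack=$ T x c Q'  input=c c x $  — expand Q' -> c
step 13: stack=$ T x c c  input=c c x $  — match c
step 14: stack=$ T x c  input=c x $  — match c
Stack after step 14: $ T x (top = x).

x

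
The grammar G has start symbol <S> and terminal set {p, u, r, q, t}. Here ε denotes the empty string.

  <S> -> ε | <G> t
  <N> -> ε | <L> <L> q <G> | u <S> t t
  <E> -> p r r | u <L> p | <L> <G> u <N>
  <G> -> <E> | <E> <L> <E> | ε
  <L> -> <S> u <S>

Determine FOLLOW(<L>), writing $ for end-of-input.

FIRST(<S>): from <S>->ε we get {ε}; from <S>-><G> t we get {p, t, u}. So FIRST(<S>) = {ε, p, t, u}.
FIRST(<L>): from <L>-><S> u <S> we get {p, t, u}. So FIRST(<L>) = {p, t, u}.
FIRST(<N>): from <N>->ε we get {ε}; from <N>-><L> <L> q <G> we get {p, t, u}; from <N>->u <S> t t we get {u}. So FIRST(<N>) = {ε, p, t, u}.
FIRST(<E>): from <E>->p r r we get {p}; from <E>->u <L> p we get {u}; from <E>-><L> <G> u <N> we get {p, t, u}. So FIRST(<E>) = {p, t, u}.
FIRST(<G>): from <G>-><E> we get {p, t, u}; from <G>-><E> <L> <E> we get {p, t, u}; from <G>->ε we get {ε}. So FIRST(<G>) = {ε, p, t, u}.
FOLLOW(<S>) includes $ since <S> is the start symbol.
FOLLOW(<L>): in <N>-><L> <L> q <G> (occurrence 1), <L> is followed by <L> q <G> with FIRST {p, t, u}; in <N>-><L> <L> q <G> (occurrence 2), <L> is followed by q <G> with FIRST {q}; in <E>->u <L> p, <L> is followed by p with FIRST {p}; in <E>-><L> <G> u <N>, <L> is followed by <G> u <N> with FIRST {p, t, u}; in <G>-><E> <L> <E>, <L> is followed by <E> with FIRST {p, t, u}. Thus FOLLOW(<L>) = {p, q, t, u}.
FOLLOW(<S>): in <N>->u <S> t t, <S> is followed by t t with FIRST {t}; in <L>-><S> u <S> (occurrence 1), <S> is followed by u <S> with FIRST {u}; in <L>-><S> u <S> (occurrence 2), the suffix after <S> is empty, so FOLLOW(<S>) ⊇ FOLLOW(<L>) = {p, q, t, u}. Thus FOLLOW(<S>) = {$, p, q, t, u}.
FOLLOW(<N>): in <E>-><L> <G> u <N>, the suffix after <N> is empty, so FOLLOW(<N>) ⊇ FOLLOW(<E>) = {p, t, u}. Thus FOLLOW(<N>) = {p, t, u}.
FOLLOW(<G>): in <S>-><G> t, <G> is followed by t with FIRST {t}; in <N>-><L> <L> q <G>, the suffix after <G> is empty, so FOLLOW(<G>) ⊇ FOLLOW(<N>) = {p, t, u}; in <E>-><L> <G> u <N>, <G> is followed by u <N> with FIRST {u}. Thus FOLLOW(<G>) = {p, t, u}.
FOLLOW(<E>): in <G>-><E>, the suffix after <E> is empty, so FOLLOW(<E>) ⊇ FOLLOW(<G>) = {p, t, u}; in <G>-><E> <L> <E> (occurrence 1), <E> is followed by <L> <E> with FIRST {p, t, u}; in <G>-><E> <L> <E> (occurrence 2), the suffix after <E> is empty, so FOLLOW(<E>) ⊇ FOLLOW(<G>) = {p, t, u}. Thus FOLLOW(<E>) = {p, t, u}.

{p, q, t, u}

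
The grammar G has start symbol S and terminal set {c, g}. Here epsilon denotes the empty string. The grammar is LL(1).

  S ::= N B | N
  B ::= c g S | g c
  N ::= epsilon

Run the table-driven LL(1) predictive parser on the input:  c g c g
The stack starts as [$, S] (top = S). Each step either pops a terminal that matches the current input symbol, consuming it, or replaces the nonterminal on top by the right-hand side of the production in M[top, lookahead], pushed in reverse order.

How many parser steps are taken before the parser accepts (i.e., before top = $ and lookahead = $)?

step 1: stack=$ S  input=c g c g $  — expand S ::= N B
step 2: stack=$ B N  input=c g c g $  — expand N ::= epsilon
step 3: stack=$ B  input=c g c g $  — expand B ::= c g S
step 4: stack=$ S g c  input=c g c g $  — match c
step 5: stack=$ S g  input=g c g $  — match g
step 6: stack=$ S  input=c g $  — expand S ::= N B
step 7: stack=$ B N  input=c g $  — expand N ::= epsilon
step 8: stack=$ B  input=c g $  — expand B ::= c g S
step 9: stack=$ S g c  input=c g $  — match c
step 10: stack=$ S g  input=g $  — match g
step 11: stack=$ S  input=$  — expand S ::= N
step 12: stack=$ N  input=$  — expand N ::= epsilon
Accept reached after 12 steps.

12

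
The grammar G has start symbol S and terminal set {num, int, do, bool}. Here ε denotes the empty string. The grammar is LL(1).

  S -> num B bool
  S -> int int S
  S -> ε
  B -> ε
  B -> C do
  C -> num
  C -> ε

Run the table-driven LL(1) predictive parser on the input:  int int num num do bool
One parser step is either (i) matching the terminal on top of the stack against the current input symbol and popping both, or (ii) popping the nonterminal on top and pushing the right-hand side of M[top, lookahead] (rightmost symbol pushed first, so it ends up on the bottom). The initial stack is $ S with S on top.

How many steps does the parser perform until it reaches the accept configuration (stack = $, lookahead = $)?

10

step 1: stack=$ S  input=int int num num do bool $  — expand S -> int int S
step 2: stack=$ S int int  input=int int num num do bool $  — match int
step 3: stack=$ S int  input=int num num do bool $  — match int
step 4: stack=$ S  input=num num do bool $  — expand S -> num B bool
step 5: stack=$ bool B num  input=num num do bool $  — match num
step 6: stack=$ bool B  input=num do bool $  — expand B -> C do
step 7: stack=$ bool do C  input=num do bool $  — expand C -> num
step 8: stack=$ bool do num  input=num do bool $  — match num
step 9: stack=$ bool do  input=do bool $  — match do
step 10: stack=$ bool  input=bool $  — match bool
Accept reached after 10 steps.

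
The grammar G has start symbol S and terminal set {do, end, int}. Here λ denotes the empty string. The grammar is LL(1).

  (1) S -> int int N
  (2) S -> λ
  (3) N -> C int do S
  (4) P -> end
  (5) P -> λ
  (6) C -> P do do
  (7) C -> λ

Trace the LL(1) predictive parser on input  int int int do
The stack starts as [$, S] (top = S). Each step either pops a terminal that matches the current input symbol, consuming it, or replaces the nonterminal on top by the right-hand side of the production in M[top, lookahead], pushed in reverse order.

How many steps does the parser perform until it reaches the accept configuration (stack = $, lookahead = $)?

     Stack         Input             Action
  1  $ S           int int int do $  expand S -> int int N
  2  $ N int int   int int int do $  match int
  3  $ N int       int int do $      match int
  4  $ N           int do $          expand N -> C int do S
  5  $ S do int C  int do $          expand C -> λ
  6  $ S do int    int do $          match int
  7  $ S do        do $              match do
  8  $ S           $                 expand S -> λ
Accept reached after 8 steps.

8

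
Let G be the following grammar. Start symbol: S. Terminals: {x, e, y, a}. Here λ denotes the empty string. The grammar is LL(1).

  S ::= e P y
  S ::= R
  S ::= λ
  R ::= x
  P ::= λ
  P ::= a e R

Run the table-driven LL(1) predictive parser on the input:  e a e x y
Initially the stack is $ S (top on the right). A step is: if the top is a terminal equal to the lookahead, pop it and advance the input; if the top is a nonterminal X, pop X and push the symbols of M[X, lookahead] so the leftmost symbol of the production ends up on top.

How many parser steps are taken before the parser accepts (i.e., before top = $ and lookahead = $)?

     Stack      Input        Action
  1  $ S        e a e x y $  expand S ::= e P y
  2  $ y P e    e a e x y $  match e
  3  $ y P      a e x y $    expand P ::= a e R
  4  $ y R e a  a e x y $    match a
  5  $ y R e    e x y $      match e
  6  $ y R      x y $        expand R ::= x
  7  $ y x      x y $        match x
  8  $ y        y $          match y
Accept reached after 8 steps.

8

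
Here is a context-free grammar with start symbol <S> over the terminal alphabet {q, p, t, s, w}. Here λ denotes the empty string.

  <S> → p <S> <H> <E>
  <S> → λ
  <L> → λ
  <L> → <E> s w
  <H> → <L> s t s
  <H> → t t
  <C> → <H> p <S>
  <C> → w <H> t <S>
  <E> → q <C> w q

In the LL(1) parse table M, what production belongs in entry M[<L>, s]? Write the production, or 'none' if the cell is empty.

FIRST(<S>) = {λ, p}
FIRST(<E>) = {q}
FIRST(<L>) = {λ, q}  (via <E> s w)
FIRST(<H>) = {q, s, t}  (via <L> s t s)
FIRST(<C>) = {q, s, t, w}  (via <H> p <S>)
FOLLOW(<S>) includes $ since <S> is the start symbol.
FOLLOW(<L>): in <H>→<L> s t s, <L> is followed by s t s with FIRST {s}. Thus FOLLOW(<L>) = {s}.
For <L> → λ: FIRST(λ) = {λ}, so it goes in M[<L>, t] for t ∈ {}; since λ ∈ FIRST, also for every t ∈ FOLLOW(<L>) = {s}.
For <L> → <E> s w: FIRST(<E> s w) = {q}, so it goes in M[<L>, t] for t ∈ {q}.

<L> → λ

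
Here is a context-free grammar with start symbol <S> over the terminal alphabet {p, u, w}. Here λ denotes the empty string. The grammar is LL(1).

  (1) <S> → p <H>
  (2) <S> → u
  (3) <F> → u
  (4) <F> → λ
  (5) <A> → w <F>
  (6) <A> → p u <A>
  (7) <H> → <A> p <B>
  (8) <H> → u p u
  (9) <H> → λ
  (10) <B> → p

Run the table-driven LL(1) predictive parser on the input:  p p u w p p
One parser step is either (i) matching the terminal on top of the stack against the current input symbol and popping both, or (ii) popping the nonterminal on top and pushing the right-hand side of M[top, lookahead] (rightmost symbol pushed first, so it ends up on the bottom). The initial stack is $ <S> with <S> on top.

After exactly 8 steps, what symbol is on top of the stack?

     Stack            Input          Action
  1  $ <S>            p p u w p p $  expand <S> → p <H>
  2  $ <H> p          p p u w p p $  match p
  3  $ <H>            p u w p p $    expand <H> → <A> p <B>
  4  $ <B> p <A>      p u w p p $    expand <A> → p u <A>
  5  $ <B> p <A> u p  p u w p p $    match p
  6  $ <B> p <A> u    u w p p $      match u
  7  $ <B> p <A>      w p p $        expand <A> → w <F>
  8  $ <B> p <F> w    w p p $        match w
Stack after step 8: $ <B> p <F> (top = <F>).

<F>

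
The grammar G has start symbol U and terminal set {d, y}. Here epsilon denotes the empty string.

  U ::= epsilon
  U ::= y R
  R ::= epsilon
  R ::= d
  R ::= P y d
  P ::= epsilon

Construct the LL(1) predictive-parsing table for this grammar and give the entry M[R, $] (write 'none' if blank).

R ::= epsilon

FIRST(U): from U::=epsilon we get {epsilon}; from U::=y R we get {y}. So FIRST(U) = {epsilon, y}.
FIRST(P): from P::=epsilon we get {epsilon}. So FIRST(P) = {epsilon}.
FIRST(R): from R::=epsilon we get {epsilon}; from R::=d we get {d}; from R::=P y d we get {y}. So FIRST(R) = {epsilon, d, y}.
FOLLOW(U) includes $ since U is the start symbol.
FOLLOW(U): U appears on no right-hand side. Thus FOLLOW(U) = {$}.
FOLLOW(R): in U::=y R, the suffix after R is empty, so FOLLOW(R) ⊇ FOLLOW(U) = {$}. Thus FOLLOW(R) = {$}.
For R ::= epsilon: FIRST(epsilon) = {epsilon}, so it goes in M[R, t] for t ∈ {}; since epsilon ∈ FIRST, also for every t ∈ FOLLOW(R) = {$}.
For R ::= d: FIRST(d) = {d}, so it goes in M[R, t] for t ∈ {d}.
For R ::= P y d: FIRST(P y d) = {y}, so it goes in M[R, t] for t ∈ {y}.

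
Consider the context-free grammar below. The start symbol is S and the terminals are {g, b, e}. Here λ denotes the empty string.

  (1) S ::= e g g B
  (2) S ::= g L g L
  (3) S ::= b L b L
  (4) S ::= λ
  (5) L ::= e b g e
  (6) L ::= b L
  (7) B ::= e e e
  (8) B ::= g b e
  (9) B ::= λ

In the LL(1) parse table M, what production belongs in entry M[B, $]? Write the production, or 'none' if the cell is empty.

B ::= λ

FIRST(S) = {λ, b, e, g}
FIRST(L) = {b, e}
FIRST(B) = {λ, e, g}
FOLLOW(S) includes $ since S is the start symbol.
FOLLOW(S): S appears on no right-hand side. Thus FOLLOW(S) = {$}.
FOLLOW(B): in S::=e g g B, the suffix after B is empty, so FOLLOW(B) ⊇ FOLLOW(S) = {$}. Thus FOLLOW(B) = {$}.
For B ::= e e e: FIRST(e e e) = {e}, so it goes in M[B, t] for t ∈ {e}.
For B ::= g b e: FIRST(g b e) = {g}, so it goes in M[B, t] for t ∈ {g}.
For B ::= λ: FIRST(λ) = {λ}, so it goes in M[B, t] for t ∈ {}; since λ ∈ FIRST, also for every t ∈ FOLLOW(B) = {$}.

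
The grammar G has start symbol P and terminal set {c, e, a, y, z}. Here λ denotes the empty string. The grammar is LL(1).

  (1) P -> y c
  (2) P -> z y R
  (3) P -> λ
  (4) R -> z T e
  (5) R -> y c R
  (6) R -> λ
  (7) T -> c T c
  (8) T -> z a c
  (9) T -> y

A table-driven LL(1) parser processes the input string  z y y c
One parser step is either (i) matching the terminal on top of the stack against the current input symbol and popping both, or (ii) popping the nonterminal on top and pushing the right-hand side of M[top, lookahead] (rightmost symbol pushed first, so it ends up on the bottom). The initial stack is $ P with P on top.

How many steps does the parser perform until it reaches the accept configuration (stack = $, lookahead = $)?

7

     Stack    Input      Action
  1  $ P      z y y c $  expand P -> z y R
  2  $ R y z  z y y c $  match z
  3  $ R y    y y c $    match y
  4  $ R      y c $      expand R -> y c R
  5  $ R c y  y c $      match y
  6  $ R c    c $        match c
  7  $ R      $          expand R -> λ
Accept reached after 7 steps.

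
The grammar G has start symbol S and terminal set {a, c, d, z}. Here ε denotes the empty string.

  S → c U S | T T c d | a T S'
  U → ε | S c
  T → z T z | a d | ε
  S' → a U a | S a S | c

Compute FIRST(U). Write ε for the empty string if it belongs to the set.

FIRST(T) = {ε, a, z}
FIRST(S) = {a, c, z}  (via T T c d)
FIRST(U) = {ε, a, c, z}  (via S c)
FIRST(S') = {a, c, z}  (via S a S)

{ε, a, c, z}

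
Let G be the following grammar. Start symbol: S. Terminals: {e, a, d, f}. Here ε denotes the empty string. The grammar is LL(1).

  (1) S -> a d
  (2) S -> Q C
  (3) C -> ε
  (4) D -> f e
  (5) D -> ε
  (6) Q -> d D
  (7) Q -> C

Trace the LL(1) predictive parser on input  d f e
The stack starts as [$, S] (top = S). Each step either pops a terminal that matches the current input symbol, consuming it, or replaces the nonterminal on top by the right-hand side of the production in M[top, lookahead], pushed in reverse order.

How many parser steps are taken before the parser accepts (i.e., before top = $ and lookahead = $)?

     Stack    Input    Action
  1  $ S      d f e $  expand S -> Q C
  2  $ C Q    d f e $  expand Q -> d D
  3  $ C D d  d f e $  match d
  4  $ C D    f e $    expand D -> f e
  5  $ C e f  f e $    match f
  6  $ C e    e $      match e
  7  $ C      $        expand C -> ε
Accept reached after 7 steps.

7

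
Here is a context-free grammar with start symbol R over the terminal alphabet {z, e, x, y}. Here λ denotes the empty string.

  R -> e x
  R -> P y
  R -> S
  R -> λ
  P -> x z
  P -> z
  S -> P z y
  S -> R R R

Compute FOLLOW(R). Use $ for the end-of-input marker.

{$, e, x, z}

FIRST(P): from P->x z we get {x}; from P->z we get {z}. So FIRST(P) = {x, z}.
FIRST(R): from R->e x we get {e}; from R->P y we get {x, z}; from R->S we get {λ, e, x, z}; from R->λ we get {λ}. So FIRST(R) = {λ, e, x, z}.
FIRST(S): from S->P z y we get {x, z}; from S->R R R we get {λ, e, x, z}. So FIRST(S) = {λ, e, x, z}.
FOLLOW(R) includes $ since R is the start symbol.
FOLLOW(P): in R->P y, P is followed by y with FIRST {y}; in S->P z y, P is followed by z y with FIRST {z}. Thus FOLLOW(P) = {y, z}.
FOLLOW(R): in S->R R R (occurrence 1), R is followed by R R with FIRST {λ, e, x, z}; in S->R R R (occurrence 1), the suffix after R is nullable, so FOLLOW(R) ⊇ FOLLOW(S) = {$, e, x, z}; in S->R R R (occurrence 2), R is followed by R with FIRST {λ, e, x, z}; in S->R R R (occurrence 2), the suffix after R is nullable, so FOLLOW(R) ⊇ FOLLOW(S) = {$, e, x, z}; in S->R R R (occurrence 3), the suffix after R is empty, so FOLLOW(R) ⊇ FOLLOW(S) = {$, e, x, z}. Thus FOLLOW(R) = {$, e, x, z}.
FOLLOW(S): in R->S, the suffix after S is empty, so FOLLOW(S) ⊇ FOLLOW(R) = {$, e, x, z}. Thus FOLLOW(S) = {$, e, x, z}.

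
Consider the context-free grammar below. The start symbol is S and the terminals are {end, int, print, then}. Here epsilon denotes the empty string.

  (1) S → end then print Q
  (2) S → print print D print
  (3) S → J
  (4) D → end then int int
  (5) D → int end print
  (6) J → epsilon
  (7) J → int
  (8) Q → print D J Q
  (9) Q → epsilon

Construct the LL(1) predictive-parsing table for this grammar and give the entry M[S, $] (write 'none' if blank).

S → J

FIRST(D) = {end, int}
FIRST(J) = {epsilon, int}
FIRST(Q) = {epsilon, print}
FIRST(S) = {epsilon, end, int, print}  (via J)
FOLLOW(S) includes $ since S is the start symbol.
FOLLOW(S): S appears on no right-hand side. Thus FOLLOW(S) = {$}.
For S → end then print Q: FIRST(end then print Q) = {end}, so it goes in M[S, t] for t ∈ {end}.
For S → print print D print: FIRST(print print D print) = {print}, so it goes in M[S, t] for t ∈ {print}.
For S → J: FIRST(J) = {epsilon, int}, so it goes in M[S, t] for t ∈ {int}; since epsilon ∈ FIRST, also for every t ∈ FOLLOW(S) = {$}.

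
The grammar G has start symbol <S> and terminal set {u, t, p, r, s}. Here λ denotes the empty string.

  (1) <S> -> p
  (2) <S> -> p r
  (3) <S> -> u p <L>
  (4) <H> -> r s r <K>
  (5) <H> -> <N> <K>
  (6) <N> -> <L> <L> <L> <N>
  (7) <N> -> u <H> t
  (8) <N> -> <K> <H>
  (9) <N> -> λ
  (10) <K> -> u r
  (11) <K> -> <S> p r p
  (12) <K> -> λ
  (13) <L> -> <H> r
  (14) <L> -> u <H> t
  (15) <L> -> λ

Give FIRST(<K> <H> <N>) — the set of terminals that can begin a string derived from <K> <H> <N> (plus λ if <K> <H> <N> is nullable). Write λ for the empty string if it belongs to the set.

{λ, p, r, u}

FIRST(<S>) = {p, u}
FIRST(<K>) = {λ, p, u}  (via <S> p r p)
FIRST(<H>) = {λ, p, r, u}  (via <N> <K>)
FIRST(<L>) = {λ, p, r, u}  (via <H> r)
FIRST(<N>) = {λ, p, r, u}  (via <L> <L> <L> <N>, <K> <H>)
FIRST(<K> <H> <N>): take FIRST of each symbol in turn, carrying on past any symbol whose FIRST contains λ; result {λ, p, r, u}.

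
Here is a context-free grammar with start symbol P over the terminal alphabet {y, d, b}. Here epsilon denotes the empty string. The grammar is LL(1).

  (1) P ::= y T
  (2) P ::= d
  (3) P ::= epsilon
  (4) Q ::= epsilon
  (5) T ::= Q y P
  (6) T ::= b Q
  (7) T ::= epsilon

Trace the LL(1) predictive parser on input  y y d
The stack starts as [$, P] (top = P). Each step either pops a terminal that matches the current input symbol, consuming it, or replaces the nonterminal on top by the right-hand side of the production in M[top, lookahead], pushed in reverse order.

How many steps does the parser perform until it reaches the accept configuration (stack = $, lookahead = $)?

step 1: stack=$ P  input=y y d $  — expand P ::= y T
step 2: stack=$ T y  input=y y d $  — match y
step 3: stack=$ T  input=y d $  — expand T ::= Q y P
step 4: stack=$ P y Q  input=y d $  — expand Q ::= epsilon
step 5: stack=$ P y  input=y d $  — match y
step 6: stack=$ P  input=d $  — expand P ::= d
step 7: stack=$ d  input=d $  — match d
Accept reached after 7 steps.

7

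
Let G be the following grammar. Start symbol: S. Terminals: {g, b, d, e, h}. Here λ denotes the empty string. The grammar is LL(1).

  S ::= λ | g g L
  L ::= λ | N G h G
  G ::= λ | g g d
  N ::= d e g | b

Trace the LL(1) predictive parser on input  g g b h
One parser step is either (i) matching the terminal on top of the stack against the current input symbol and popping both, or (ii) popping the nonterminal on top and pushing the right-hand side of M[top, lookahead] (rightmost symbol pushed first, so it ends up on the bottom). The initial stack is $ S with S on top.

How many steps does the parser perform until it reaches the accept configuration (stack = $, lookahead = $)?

     Stack      Input      Action
  1  $ S        g g b h $  expand S ::= g g L
  2  $ L g g    g g b h $  match g
  3  $ L g      g b h $    match g
  4  $ L        b h $      expand L ::= N G h G
  5  $ G h G N  b h $      expand N ::= b
  6  $ G h G b  b h $      match b
  7  $ G h G    h $        expand G ::= λ
  8  $ G h      h $        match h
  9  $ G        $          expand G ::= λ
Accept reached after 9 steps.

9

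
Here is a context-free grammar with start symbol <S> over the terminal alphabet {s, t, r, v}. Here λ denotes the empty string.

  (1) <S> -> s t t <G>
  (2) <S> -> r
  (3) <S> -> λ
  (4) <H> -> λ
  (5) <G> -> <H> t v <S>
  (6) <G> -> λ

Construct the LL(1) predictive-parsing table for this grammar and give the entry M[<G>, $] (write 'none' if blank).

<G> -> λ

FIRST(<S>): from <S>->s t t <G> we get {s}; from <S>->r we get {r}; from <S>->λ we get {λ}. So FIRST(<S>) = {λ, r, s}.
FIRST(<H>): from <H>->λ we get {λ}. So FIRST(<H>) = {λ}.
FIRST(<G>): from <G>-><H> t v <S> we get {t}; from <G>->λ we get {λ}. So FIRST(<G>) = {λ, t}.
FOLLOW(<S>) includes $ since <S> is the start symbol.
FOLLOW(<S>): in <G>-><H> t v <S>, the suffix after <S> is empty, so FOLLOW(<S>) ⊇ FOLLOW(<G>) = {$}. Thus FOLLOW(<S>) = {$}.
FOLLOW(<G>): in <S>->s t t <G>, the suffix after <G> is empty, so FOLLOW(<G>) ⊇ FOLLOW(<S>) = {$}. Thus FOLLOW(<G>) = {$}.
For <G> -> <H> t v <S>: FIRST(<H> t v <S>) = {t}, so it goes in M[<G>, t] for t ∈ {t}.
For <G> -> λ: FIRST(λ) = {λ}, so it goes in M[<G>, t] for t ∈ {}; since λ ∈ FIRST, also for every t ∈ FOLLOW(<G>) = {$}.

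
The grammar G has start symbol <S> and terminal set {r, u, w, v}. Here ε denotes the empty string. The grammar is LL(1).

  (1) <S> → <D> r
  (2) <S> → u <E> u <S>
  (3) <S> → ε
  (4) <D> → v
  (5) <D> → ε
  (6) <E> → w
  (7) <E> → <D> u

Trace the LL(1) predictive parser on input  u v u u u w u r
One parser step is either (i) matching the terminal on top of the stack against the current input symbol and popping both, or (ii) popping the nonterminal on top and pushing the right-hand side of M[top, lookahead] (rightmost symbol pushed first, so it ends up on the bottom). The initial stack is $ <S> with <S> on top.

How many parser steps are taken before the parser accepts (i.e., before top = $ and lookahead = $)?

15

      Stack          Input              Action
   1  $ <S>          u v u u u w u r $  expand <S> → u <E> u <S>
   2  $ <S> u <E> u  u v u u u w u r $  match u
   3  $ <S> u <E>    v u u u w u r $    expand <E> → <D> u
   4  $ <S> u u <D>  v u u u w u r $    expand <D> → v
   5  $ <S> u u v    v u u u w u r $    match v
   6  $ <S> u u      u u u w u r $      match u
   7  $ <S> u        u u w u r $        match u
   8  $ <S>          u w u r $          expand <S> → u <E> u <S>
   9  $ <S> u <E> u  u w u r $          match u
  10  $ <S> u <E>    w u r $            expand <E> → w
  11  $ <S> u w      w u r $            match w
  12  $ <S> u        u r $              match u
  13  $ <S>          r $                expand <S> → <D> r
  14  $ r <D>        r $                expand <D> → ε
  15  $ r            r $                match r
Accept reached after 15 steps.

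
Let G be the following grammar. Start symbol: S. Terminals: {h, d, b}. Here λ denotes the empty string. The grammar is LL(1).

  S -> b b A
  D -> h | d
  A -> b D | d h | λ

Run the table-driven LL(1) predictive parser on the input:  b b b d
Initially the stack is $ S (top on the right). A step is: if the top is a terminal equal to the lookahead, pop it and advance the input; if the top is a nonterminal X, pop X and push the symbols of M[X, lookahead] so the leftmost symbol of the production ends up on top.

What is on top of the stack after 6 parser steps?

step 1: stack=$ S  input=b b b d $  — expand S -> b b A
step 2: stack=$ A b b  input=b b b d $  — match b
step 3: stack=$ A b  input=b b d $  — match b
step 4: stack=$ A  input=b d $  — expand A -> b D
step 5: stack=$ D b  input=b d $  — match b
step 6: stack=$ D  input=d $  — expand D -> d
Stack after step 6: $ d (top = d).

d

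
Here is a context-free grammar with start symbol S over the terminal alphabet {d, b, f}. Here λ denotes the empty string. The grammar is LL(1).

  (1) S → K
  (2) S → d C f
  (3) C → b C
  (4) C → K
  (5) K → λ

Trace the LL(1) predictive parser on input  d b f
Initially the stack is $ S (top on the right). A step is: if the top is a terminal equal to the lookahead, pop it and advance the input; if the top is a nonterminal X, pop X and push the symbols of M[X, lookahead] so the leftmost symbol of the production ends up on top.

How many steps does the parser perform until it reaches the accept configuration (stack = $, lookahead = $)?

     Stack    Input    Action
  1  $ S      d b f $  expand S → d C f
  2  $ f C d  d b f $  match d
  3  $ f C    b f $    expand C → b C
  4  $ f C b  b f $    match b
  5  $ f C    f $      expand C → K
  6  $ f K    f $      expand K → λ
  7  $ f      f $      match f
Accept reached after 7 steps.

7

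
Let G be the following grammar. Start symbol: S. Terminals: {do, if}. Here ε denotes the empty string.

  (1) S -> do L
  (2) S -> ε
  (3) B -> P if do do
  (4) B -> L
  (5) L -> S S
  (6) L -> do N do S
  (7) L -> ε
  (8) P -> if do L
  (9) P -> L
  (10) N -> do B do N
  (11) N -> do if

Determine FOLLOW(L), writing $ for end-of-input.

FIRST(S) = {ε, do}
FIRST(N) = {do}
FIRST(L) = {ε, do}  (via S S)
FIRST(P) = {ε, do, if}  (via L)
FIRST(B) = {ε, do, if}  (via P if do do, L)
FOLLOW(S) includes $ since S is the start symbol.
FOLLOW(B): in N->do B do N, B is followed by do N with FIRST {do}. Thus FOLLOW(B) = {do}.
FOLLOW(P): in B->P if do do, P is followed by if do do with FIRST {if}. Thus FOLLOW(P) = {if}.
FOLLOW(N): in L->do N do S, N is followed by do S with FIRST {do}; in N->do B do N, the suffix after N is empty (adds nothing new). Thus FOLLOW(N) = {do}.
FOLLOW(S): in L->S S (occurrence 1), S is followed by S with FIRST {ε, do}; in L->S S (occurrence 1), the suffix after S is nullable, so FOLLOW(S) ⊇ FOLLOW(L) = {$, do, if}; in L->S S (occurrence 2), the suffix after S is empty, so FOLLOW(S) ⊇ FOLLOW(L) = {$, do, if}; in L->do N do S, the suffix after S is empty, so FOLLOW(S) ⊇ FOLLOW(L) = {$, do, if}. Thus FOLLOW(S) = {$, do, if}.
FOLLOW(L): in S->do L, the suffix after L is empty, so FOLLOW(L) ⊇ FOLLOW(S) = {$, do, if}; in B->L, the suffix after L is empty, so FOLLOW(L) ⊇ FOLLOW(B) = {do}; in P->if do L, the suffix after L is empty, so FOLLOW(L) ⊇ FOLLOW(P) = {if}; in P->L, the suffix after L is empty, so FOLLOW(L) ⊇ FOLLOW(P) = {if}. Thus FOLLOW(L) = {$, do, if}.

{$, do, if}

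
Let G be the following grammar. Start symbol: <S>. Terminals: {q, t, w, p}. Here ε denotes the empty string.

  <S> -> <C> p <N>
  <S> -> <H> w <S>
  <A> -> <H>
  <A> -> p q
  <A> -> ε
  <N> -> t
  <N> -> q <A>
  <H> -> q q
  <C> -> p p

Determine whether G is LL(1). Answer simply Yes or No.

FIRST(<S>) = {p, q}
FIRST(<A>) = {ε, p, q}
FIRST(<N>) = {q, t}
FIRST(<H>) = {q}
FIRST(<C>) = {p}
FOLLOW(<S>) = {$}
FOLLOW(<A>) = {$}
FOLLOW(<N>) = {$}
FOLLOW(<H>) = {$, w}
FOLLOW(<C>) = {p}
Each cell of M receives at most one production.

Yes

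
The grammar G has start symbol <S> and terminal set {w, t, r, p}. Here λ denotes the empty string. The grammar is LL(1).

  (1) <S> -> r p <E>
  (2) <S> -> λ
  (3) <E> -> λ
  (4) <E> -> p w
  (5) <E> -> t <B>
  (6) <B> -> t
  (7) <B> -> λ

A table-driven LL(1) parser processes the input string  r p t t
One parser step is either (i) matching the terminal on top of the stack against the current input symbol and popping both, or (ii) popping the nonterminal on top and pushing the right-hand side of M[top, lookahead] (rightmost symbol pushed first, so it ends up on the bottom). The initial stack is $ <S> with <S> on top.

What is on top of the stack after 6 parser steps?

t

step 1: stack=$ <S>  input=r p t t $  — expand <S> -> r p <E>
step 2: stack=$ <E> p r  input=r p t t $  — match r
step 3: stack=$ <E> p  input=p t t $  — match p
step 4: stack=$ <E>  input=t t $  — expand <E> -> t <B>
step 5: stack=$ <B> t  input=t t $  — match t
step 6: stack=$ <B>  input=t $  — expand <B> -> t
Stack after step 6: $ t (top = t).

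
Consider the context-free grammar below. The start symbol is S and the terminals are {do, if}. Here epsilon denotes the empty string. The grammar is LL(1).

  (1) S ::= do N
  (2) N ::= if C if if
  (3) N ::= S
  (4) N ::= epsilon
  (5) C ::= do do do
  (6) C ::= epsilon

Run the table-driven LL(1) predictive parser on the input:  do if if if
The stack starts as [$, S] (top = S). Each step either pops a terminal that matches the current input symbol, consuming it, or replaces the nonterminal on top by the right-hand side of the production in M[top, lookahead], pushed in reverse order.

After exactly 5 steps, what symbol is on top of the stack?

if

     Stack         Input          Action
  1  $ S           do if if if $  expand S ::= do N
  2  $ N do        do if if if $  match do
  3  $ N           if if if $     expand N ::= if C if if
  4  $ if if C if  if if if $     match if
  5  $ if if C     if if $        expand C ::= epsilon
Stack after step 5: $ if if (top = if).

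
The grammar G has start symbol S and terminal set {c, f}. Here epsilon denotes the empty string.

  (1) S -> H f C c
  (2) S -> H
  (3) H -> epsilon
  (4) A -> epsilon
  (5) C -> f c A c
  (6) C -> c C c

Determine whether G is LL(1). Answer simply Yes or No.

FIRST(S) = {epsilon, f}
FIRST(H) = {epsilon}
FIRST(A) = {epsilon}
FIRST(C) = {c, f}
FOLLOW(S) = {$}
FOLLOW(H) = {$, f}
FOLLOW(A) = {c}
FOLLOW(C) = {c}
Each cell of M receives at most one production.

Yes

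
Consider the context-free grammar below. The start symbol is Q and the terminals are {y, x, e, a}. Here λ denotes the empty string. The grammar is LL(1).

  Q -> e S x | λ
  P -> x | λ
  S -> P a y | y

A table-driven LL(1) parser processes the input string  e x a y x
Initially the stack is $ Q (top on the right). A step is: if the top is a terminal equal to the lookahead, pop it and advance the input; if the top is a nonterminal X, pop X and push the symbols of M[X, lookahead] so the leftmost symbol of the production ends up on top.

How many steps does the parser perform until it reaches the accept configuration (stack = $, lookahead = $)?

     Stack      Input        Action
  1  $ Q        e x a y x $  expand Q -> e S x
  2  $ x S e    e x a y x $  match e
  3  $ x S      x a y x $    expand S -> P a y
  4  $ x y a P  x a y x $    expand P -> x
  5  $ x y a x  x a y x $    match x
  6  $ x y a    a y x $      match a
  7  $ x y      y x $        match y
  8  $ x        x $          match x
Accept reached after 8 steps.

8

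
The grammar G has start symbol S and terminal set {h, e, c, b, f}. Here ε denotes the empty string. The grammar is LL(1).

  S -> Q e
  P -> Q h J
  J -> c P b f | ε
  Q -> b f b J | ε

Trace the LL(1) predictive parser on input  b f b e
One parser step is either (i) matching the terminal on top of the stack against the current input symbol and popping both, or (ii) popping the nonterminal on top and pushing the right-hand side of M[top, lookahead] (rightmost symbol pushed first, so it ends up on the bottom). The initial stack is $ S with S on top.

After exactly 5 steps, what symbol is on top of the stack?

J

step 1: stack=$ S  input=b f b e $  — expand S -> Q e
step 2: stack=$ e Q  input=b f b e $  — expand Q -> b f b J
step 3: stack=$ e J b f b  input=b f b e $  — match b
step 4: stack=$ e J b f  input=f b e $  — match f
step 5: stack=$ e J b  input=b e $  — match b
Stack after step 5: $ e J (top = J).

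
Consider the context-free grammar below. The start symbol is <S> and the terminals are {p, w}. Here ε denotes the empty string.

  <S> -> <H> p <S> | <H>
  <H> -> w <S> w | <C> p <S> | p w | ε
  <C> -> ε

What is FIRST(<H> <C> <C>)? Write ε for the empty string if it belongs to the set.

{ε, p, w}

FIRST(<C>): from <C>->ε we get {ε}. So FIRST(<C>) = {ε}.
FIRST(<H>): from <H>->w <S> w we get {w}; from <H>-><C> p <S> we get {p}; from <H>->p w we get {p}; from <H>->ε we get {ε}. So FIRST(<H>) = {ε, p, w}.
FIRST(<S>): from <S>-><H> p <S> we get {p, w}; from <S>-><H> we get {ε, p, w}. So FIRST(<S>) = {ε, p, w}.
FIRST(<H> <C> <C>): take FIRST of each symbol in turn, carrying on past any symbol whose FIRST contains ε; result {ε, p, w}.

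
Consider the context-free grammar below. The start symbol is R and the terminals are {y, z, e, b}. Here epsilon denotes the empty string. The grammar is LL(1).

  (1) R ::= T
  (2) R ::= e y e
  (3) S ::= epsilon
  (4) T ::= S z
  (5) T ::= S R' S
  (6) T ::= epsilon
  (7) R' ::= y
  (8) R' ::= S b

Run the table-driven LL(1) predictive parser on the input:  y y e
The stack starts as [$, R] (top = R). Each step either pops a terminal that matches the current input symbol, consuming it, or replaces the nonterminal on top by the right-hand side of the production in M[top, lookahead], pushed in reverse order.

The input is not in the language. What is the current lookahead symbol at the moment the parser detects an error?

y

     Stack     Input    Action
  1  $ R       y y e $  expand R ::= T
  2  $ T       y y e $  expand T ::= S R' S
  3  $ S R' S  y y e $  expand S ::= epsilon
  4  $ S R'    y y e $  expand R' ::= y
  5  $ S y     y y e $  match y
  6  $ S       y e $    expand S ::= epsilon
  7  $         y e $    error: stack empty but input remains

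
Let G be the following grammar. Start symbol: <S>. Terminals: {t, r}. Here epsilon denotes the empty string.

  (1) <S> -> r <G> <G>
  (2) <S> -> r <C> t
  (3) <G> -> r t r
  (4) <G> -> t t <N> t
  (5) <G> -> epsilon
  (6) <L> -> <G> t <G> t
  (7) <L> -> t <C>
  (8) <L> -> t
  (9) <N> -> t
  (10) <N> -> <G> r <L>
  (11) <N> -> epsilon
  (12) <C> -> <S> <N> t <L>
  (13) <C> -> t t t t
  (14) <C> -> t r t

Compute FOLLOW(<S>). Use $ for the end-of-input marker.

FIRST(<S>): from <S>->r <G> <G> we get {r}; from <S>->r <C> t we get {r}. So FIRST(<S>) = {r}.
FIRST(<G>): from <G>->r t r we get {r}; from <G>->t t <N> t we get {t}; from <G>->epsilon we get {epsilon}. So FIRST(<G>) = {epsilon, r, t}.
FIRST(<L>): from <L>-><G> t <G> t we get {r, t}; from <L>->t <C> we get {t}; from <L>->t we get {t}. So FIRST(<L>) = {r, t}.
FIRST(<N>): from <N>->t we get {t}; from <N>-><G> r <L> we get {r, t}; from <N>->epsilon we get {epsilon}. So FIRST(<N>) = {epsilon, r, t}.
FIRST(<C>): from <C>-><S> <N> t <L> we get {r}; from <C>->t t t t we get {t}; from <C>->t r t we get {t}. So FIRST(<C>) = {r, t}.
FOLLOW(<S>) includes $ since <S> is the start symbol.
FOLLOW(<S>): in <C>-><S> <N> t <L>, <S> is followed by <N> t <L> with FIRST {r, t}. Thus FOLLOW(<S>) = {$, r, t}.
FOLLOW(<G>): in <S>->r <G> <G> (occurrence 1), <G> is followed by <G> with FIRST {epsilon, r, t}; in <S>->r <G> <G> (occurrence 1), the suffix after <G> is nullable, so FOLLOW(<G>) ⊇ FOLLOW(<S>) = {$, r, t}; in <S>->r <G> <G> (occurrence 2), the suffix after <G> is empty, so FOLLOW(<G>) ⊇ FOLLOW(<S>) = {$, r, t}; in <L>-><G> t <G> t (occurrence 1), <G> is followed by t <G> t with FIRST {t}; in <L>-><G> t <G> t (occurrence 2), <G> is followed by t with FIRST {t}; in <N>-><G> r <L>, <G> is followed by r <L> with FIRST {r}. Thus FOLLOW(<G>) = {$, r, t}.
FOLLOW(<N>): in <G>->t t <N> t, <N> is followed by t with FIRST {t}; in <C>-><S> <N> t <L>, <N> is followed by t <L> with FIRST {t}. Thus FOLLOW(<N>) = {t}.
FOLLOW(<L>): in <N>-><G> r <L>, the suffix after <L> is empty, so FOLLOW(<L>) ⊇ FOLLOW(<N>) = {t}; in <C>-><S> <N> t <L>, the suffix after <L> is empty, so FOLLOW(<L>) ⊇ FOLLOW(<C>) = {t}. Thus FOLLOW(<L>) = {t}.
FOLLOW(<C>): in <S>->r <C> t, <C> is followed by t with FIRST {t}; in <L>->t <C>, the suffix after <C> is empty, so FOLLOW(<C>) ⊇ FOLLOW(<L>) = {t}. Thus FOLLOW(<C>) = {t}.

{$, r, t}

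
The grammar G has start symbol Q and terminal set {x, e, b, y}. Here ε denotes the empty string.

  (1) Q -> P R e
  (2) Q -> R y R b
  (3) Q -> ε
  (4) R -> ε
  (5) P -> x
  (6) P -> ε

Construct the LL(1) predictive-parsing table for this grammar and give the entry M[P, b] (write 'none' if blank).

FIRST(R) = {ε}
FIRST(P) = {ε, x}
FIRST(Q) = {ε, e, x, y}  (via P R e, R y R b)
FOLLOW(Q) includes $ since Q is the start symbol.
FOLLOW(P): in Q->P R e, P is followed by R e with FIRST {e}. Thus FOLLOW(P) = {e}.
For P -> x: FIRST(x) = {x}, so it goes in M[P, t] for t ∈ {x}.
For P -> ε: FIRST(ε) = {ε}, so it goes in M[P, t] for t ∈ {}; since ε ∈ FIRST, also for every t ∈ FOLLOW(P) = {e}.
None of these place a production in M[P, b].

none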